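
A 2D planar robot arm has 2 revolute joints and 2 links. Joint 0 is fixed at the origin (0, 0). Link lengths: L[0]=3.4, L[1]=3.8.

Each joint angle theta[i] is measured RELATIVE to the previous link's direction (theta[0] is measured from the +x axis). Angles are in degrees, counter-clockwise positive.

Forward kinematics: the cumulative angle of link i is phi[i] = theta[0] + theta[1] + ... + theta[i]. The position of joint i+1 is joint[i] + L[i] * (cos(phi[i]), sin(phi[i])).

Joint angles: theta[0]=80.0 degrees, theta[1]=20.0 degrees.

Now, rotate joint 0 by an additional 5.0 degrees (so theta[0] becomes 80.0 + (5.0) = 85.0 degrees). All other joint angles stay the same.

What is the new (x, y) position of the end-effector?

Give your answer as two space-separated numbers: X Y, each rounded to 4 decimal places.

joint[0] = (0.0000, 0.0000)  (base)
link 0: phi[0] = 85 = 85 deg
  cos(85 deg) = 0.0872, sin(85 deg) = 0.9962
  joint[1] = (0.0000, 0.0000) + 3.4 * (0.0872, 0.9962) = (0.0000 + 0.2963, 0.0000 + 3.3871) = (0.2963, 3.3871)
link 1: phi[1] = 85 + 20 = 105 deg
  cos(105 deg) = -0.2588, sin(105 deg) = 0.9659
  joint[2] = (0.2963, 3.3871) + 3.8 * (-0.2588, 0.9659) = (0.2963 + -0.9835, 3.3871 + 3.6705) = (-0.6872, 7.0576)
End effector: (-0.6872, 7.0576)

Answer: -0.6872 7.0576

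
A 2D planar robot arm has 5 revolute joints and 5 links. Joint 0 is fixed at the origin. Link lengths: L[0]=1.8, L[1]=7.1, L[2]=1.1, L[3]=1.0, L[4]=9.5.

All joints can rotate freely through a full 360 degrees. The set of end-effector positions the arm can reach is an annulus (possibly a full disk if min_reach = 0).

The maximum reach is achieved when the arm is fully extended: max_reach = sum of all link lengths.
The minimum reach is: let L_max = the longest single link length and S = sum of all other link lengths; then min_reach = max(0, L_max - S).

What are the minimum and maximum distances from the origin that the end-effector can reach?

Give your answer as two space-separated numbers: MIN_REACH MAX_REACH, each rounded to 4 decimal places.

Answer: 0.0000 20.5000

Derivation:
Link lengths: [1.8, 7.1, 1.1, 1.0, 9.5]
max_reach = 1.8 + 7.1 + 1.1 + 1 + 9.5 = 20.5
L_max = max([1.8, 7.1, 1.1, 1.0, 9.5]) = 9.5
S (sum of others) = 20.5 - 9.5 = 11
min_reach = max(0, 9.5 - 11) = max(0, -1.5) = 0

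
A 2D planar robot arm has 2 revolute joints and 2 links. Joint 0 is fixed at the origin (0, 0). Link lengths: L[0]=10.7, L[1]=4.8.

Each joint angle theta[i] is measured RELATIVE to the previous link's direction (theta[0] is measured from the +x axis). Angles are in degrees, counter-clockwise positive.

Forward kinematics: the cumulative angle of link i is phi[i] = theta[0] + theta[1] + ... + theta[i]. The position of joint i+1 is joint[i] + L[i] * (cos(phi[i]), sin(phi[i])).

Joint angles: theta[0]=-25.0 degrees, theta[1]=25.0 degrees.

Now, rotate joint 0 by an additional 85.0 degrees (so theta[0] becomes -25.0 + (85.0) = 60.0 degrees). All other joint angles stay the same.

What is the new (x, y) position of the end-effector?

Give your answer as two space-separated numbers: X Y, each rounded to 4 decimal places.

joint[0] = (0.0000, 0.0000)  (base)
link 0: phi[0] = 60 = 60 deg
  cos(60 deg) = 0.5000, sin(60 deg) = 0.8660
  joint[1] = (0.0000, 0.0000) + 10.7 * (0.5000, 0.8660) = (0.0000 + 5.3500, 0.0000 + 9.2665) = (5.3500, 9.2665)
link 1: phi[1] = 60 + 25 = 85 deg
  cos(85 deg) = 0.0872, sin(85 deg) = 0.9962
  joint[2] = (5.3500, 9.2665) + 4.8 * (0.0872, 0.9962) = (5.3500 + 0.4183, 9.2665 + 4.7817) = (5.7683, 14.0482)
End effector: (5.7683, 14.0482)

Answer: 5.7683 14.0482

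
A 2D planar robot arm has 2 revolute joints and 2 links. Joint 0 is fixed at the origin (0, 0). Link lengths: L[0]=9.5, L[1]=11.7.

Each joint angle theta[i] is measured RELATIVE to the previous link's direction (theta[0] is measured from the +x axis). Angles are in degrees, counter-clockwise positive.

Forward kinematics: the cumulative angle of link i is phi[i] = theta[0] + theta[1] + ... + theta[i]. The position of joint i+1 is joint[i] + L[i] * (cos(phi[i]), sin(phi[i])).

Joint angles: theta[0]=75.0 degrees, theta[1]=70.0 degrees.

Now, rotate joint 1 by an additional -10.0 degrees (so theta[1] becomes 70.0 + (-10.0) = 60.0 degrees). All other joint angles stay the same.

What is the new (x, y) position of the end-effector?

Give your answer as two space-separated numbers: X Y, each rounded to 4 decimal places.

Answer: -5.8144 17.4494

Derivation:
joint[0] = (0.0000, 0.0000)  (base)
link 0: phi[0] = 75 = 75 deg
  cos(75 deg) = 0.2588, sin(75 deg) = 0.9659
  joint[1] = (0.0000, 0.0000) + 9.5 * (0.2588, 0.9659) = (0.0000 + 2.4588, 0.0000 + 9.1763) = (2.4588, 9.1763)
link 1: phi[1] = 75 + 60 = 135 deg
  cos(135 deg) = -0.7071, sin(135 deg) = 0.7071
  joint[2] = (2.4588, 9.1763) + 11.7 * (-0.7071, 0.7071) = (2.4588 + -8.2731, 9.1763 + 8.2731) = (-5.8144, 17.4494)
End effector: (-5.8144, 17.4494)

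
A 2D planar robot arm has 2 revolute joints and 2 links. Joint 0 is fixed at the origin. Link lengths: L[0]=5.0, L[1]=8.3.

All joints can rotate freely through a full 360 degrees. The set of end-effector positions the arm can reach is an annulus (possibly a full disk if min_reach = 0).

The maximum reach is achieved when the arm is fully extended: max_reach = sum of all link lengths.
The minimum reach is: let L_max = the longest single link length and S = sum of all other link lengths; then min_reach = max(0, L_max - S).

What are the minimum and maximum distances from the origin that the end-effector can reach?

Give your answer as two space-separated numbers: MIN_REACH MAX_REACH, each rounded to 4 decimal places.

Answer: 3.3000 13.3000

Derivation:
Link lengths: [5.0, 8.3]
max_reach = 5 + 8.3 = 13.3
L_max = max([5.0, 8.3]) = 8.3
S (sum of others) = 13.3 - 8.3 = 5
min_reach = max(0, 8.3 - 5) = max(0, 3.3) = 3.3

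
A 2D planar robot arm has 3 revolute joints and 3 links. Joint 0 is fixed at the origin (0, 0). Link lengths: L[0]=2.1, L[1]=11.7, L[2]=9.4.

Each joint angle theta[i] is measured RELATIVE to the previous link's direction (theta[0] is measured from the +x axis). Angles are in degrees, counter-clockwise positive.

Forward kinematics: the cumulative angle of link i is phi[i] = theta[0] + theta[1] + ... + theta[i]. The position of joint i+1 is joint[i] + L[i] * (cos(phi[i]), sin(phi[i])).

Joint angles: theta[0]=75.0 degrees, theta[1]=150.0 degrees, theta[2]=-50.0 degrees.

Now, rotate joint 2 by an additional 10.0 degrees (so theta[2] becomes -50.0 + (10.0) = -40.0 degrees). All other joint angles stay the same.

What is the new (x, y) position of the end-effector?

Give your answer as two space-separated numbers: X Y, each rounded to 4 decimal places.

joint[0] = (0.0000, 0.0000)  (base)
link 0: phi[0] = 75 = 75 deg
  cos(75 deg) = 0.2588, sin(75 deg) = 0.9659
  joint[1] = (0.0000, 0.0000) + 2.1 * (0.2588, 0.9659) = (0.0000 + 0.5435, 0.0000 + 2.0284) = (0.5435, 2.0284)
link 1: phi[1] = 75 + 150 = 225 deg
  cos(225 deg) = -0.7071, sin(225 deg) = -0.7071
  joint[2] = (0.5435, 2.0284) + 11.7 * (-0.7071, -0.7071) = (0.5435 + -8.2731, 2.0284 + -8.2731) = (-7.7296, -6.2447)
link 2: phi[2] = 75 + 150 + -40 = 185 deg
  cos(185 deg) = -0.9962, sin(185 deg) = -0.0872
  joint[3] = (-7.7296, -6.2447) + 9.4 * (-0.9962, -0.0872) = (-7.7296 + -9.3642, -6.2447 + -0.8193) = (-17.0939, -7.0640)
End effector: (-17.0939, -7.0640)

Answer: -17.0939 -7.0640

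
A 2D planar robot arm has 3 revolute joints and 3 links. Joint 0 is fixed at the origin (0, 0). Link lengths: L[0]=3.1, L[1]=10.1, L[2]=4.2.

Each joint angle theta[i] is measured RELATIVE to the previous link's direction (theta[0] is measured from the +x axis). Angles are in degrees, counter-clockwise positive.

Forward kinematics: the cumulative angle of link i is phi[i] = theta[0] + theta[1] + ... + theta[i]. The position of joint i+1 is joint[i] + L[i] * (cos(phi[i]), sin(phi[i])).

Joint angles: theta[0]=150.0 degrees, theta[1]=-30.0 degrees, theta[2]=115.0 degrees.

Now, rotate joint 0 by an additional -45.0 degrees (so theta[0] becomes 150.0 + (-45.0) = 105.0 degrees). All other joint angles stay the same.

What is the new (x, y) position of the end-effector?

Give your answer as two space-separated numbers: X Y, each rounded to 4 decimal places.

Answer: -2.3245 12.0209

Derivation:
joint[0] = (0.0000, 0.0000)  (base)
link 0: phi[0] = 105 = 105 deg
  cos(105 deg) = -0.2588, sin(105 deg) = 0.9659
  joint[1] = (0.0000, 0.0000) + 3.1 * (-0.2588, 0.9659) = (0.0000 + -0.8023, 0.0000 + 2.9944) = (-0.8023, 2.9944)
link 1: phi[1] = 105 + -30 = 75 deg
  cos(75 deg) = 0.2588, sin(75 deg) = 0.9659
  joint[2] = (-0.8023, 2.9944) + 10.1 * (0.2588, 0.9659) = (-0.8023 + 2.6141, 2.9944 + 9.7559) = (1.8117, 12.7502)
link 2: phi[2] = 105 + -30 + 115 = 190 deg
  cos(190 deg) = -0.9848, sin(190 deg) = -0.1736
  joint[3] = (1.8117, 12.7502) + 4.2 * (-0.9848, -0.1736) = (1.8117 + -4.1362, 12.7502 + -0.7293) = (-2.3245, 12.0209)
End effector: (-2.3245, 12.0209)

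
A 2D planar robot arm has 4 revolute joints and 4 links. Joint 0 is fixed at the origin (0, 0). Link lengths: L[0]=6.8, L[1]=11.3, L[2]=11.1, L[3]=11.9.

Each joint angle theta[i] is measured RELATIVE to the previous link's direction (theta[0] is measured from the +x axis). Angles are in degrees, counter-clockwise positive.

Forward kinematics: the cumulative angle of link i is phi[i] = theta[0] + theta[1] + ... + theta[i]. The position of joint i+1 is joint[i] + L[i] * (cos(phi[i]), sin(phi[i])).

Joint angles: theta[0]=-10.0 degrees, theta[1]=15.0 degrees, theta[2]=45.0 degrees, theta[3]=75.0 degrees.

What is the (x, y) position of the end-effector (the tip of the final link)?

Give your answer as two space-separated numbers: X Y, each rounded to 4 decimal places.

Answer: 18.2631 18.0551

Derivation:
joint[0] = (0.0000, 0.0000)  (base)
link 0: phi[0] = -10 = -10 deg
  cos(-10 deg) = 0.9848, sin(-10 deg) = -0.1736
  joint[1] = (0.0000, 0.0000) + 6.8 * (0.9848, -0.1736) = (0.0000 + 6.6967, 0.0000 + -1.1808) = (6.6967, -1.1808)
link 1: phi[1] = -10 + 15 = 5 deg
  cos(5 deg) = 0.9962, sin(5 deg) = 0.0872
  joint[2] = (6.6967, -1.1808) + 11.3 * (0.9962, 0.0872) = (6.6967 + 11.2570, -1.1808 + 0.9849) = (17.9537, -0.1959)
link 2: phi[2] = -10 + 15 + 45 = 50 deg
  cos(50 deg) = 0.6428, sin(50 deg) = 0.7660
  joint[3] = (17.9537, -0.1959) + 11.1 * (0.6428, 0.7660) = (17.9537 + 7.1349, -0.1959 + 8.5031) = (25.0886, 8.3071)
link 3: phi[3] = -10 + 15 + 45 + 75 = 125 deg
  cos(125 deg) = -0.5736, sin(125 deg) = 0.8192
  joint[4] = (25.0886, 8.3071) + 11.9 * (-0.5736, 0.8192) = (25.0886 + -6.8256, 8.3071 + 9.7479) = (18.2631, 18.0551)
End effector: (18.2631, 18.0551)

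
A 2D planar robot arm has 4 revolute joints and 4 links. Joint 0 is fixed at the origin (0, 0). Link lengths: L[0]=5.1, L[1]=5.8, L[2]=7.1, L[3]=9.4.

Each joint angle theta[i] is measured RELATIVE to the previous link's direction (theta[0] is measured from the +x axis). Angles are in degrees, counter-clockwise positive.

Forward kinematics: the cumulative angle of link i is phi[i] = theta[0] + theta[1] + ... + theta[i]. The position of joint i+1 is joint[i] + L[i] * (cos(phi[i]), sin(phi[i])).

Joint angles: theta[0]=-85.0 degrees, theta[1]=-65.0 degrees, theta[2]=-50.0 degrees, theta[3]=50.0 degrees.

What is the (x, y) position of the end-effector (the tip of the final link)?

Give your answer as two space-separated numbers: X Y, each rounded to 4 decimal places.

joint[0] = (0.0000, 0.0000)  (base)
link 0: phi[0] = -85 = -85 deg
  cos(-85 deg) = 0.0872, sin(-85 deg) = -0.9962
  joint[1] = (0.0000, 0.0000) + 5.1 * (0.0872, -0.9962) = (0.0000 + 0.4445, 0.0000 + -5.0806) = (0.4445, -5.0806)
link 1: phi[1] = -85 + -65 = -150 deg
  cos(-150 deg) = -0.8660, sin(-150 deg) = -0.5000
  joint[2] = (0.4445, -5.0806) + 5.8 * (-0.8660, -0.5000) = (0.4445 + -5.0229, -5.0806 + -2.9000) = (-4.5785, -7.9806)
link 2: phi[2] = -85 + -65 + -50 = -200 deg
  cos(-200 deg) = -0.9397, sin(-200 deg) = 0.3420
  joint[3] = (-4.5785, -7.9806) + 7.1 * (-0.9397, 0.3420) = (-4.5785 + -6.6718, -7.9806 + 2.4283) = (-11.2503, -5.5522)
link 3: phi[3] = -85 + -65 + -50 + 50 = -150 deg
  cos(-150 deg) = -0.8660, sin(-150 deg) = -0.5000
  joint[4] = (-11.2503, -5.5522) + 9.4 * (-0.8660, -0.5000) = (-11.2503 + -8.1406, -5.5522 + -4.7000) = (-19.3909, -10.2522)
End effector: (-19.3909, -10.2522)

Answer: -19.3909 -10.2522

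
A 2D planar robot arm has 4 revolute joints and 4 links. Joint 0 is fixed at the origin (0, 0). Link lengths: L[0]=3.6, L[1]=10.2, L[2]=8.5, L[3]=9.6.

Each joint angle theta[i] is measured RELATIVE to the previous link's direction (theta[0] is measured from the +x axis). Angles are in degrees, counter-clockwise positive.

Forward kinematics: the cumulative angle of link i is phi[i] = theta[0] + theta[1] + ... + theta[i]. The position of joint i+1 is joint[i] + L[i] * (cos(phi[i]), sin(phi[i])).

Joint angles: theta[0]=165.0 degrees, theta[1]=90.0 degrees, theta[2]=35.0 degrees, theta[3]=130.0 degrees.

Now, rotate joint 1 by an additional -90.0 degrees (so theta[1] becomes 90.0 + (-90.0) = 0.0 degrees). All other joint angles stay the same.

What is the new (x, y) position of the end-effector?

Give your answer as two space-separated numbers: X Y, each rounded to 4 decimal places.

joint[0] = (0.0000, 0.0000)  (base)
link 0: phi[0] = 165 = 165 deg
  cos(165 deg) = -0.9659, sin(165 deg) = 0.2588
  joint[1] = (0.0000, 0.0000) + 3.6 * (-0.9659, 0.2588) = (0.0000 + -3.4773, 0.0000 + 0.9317) = (-3.4773, 0.9317)
link 1: phi[1] = 165 + 0 = 165 deg
  cos(165 deg) = -0.9659, sin(165 deg) = 0.2588
  joint[2] = (-3.4773, 0.9317) + 10.2 * (-0.9659, 0.2588) = (-3.4773 + -9.8524, 0.9317 + 2.6400) = (-13.3298, 3.5717)
link 2: phi[2] = 165 + 0 + 35 = 200 deg
  cos(200 deg) = -0.9397, sin(200 deg) = -0.3420
  joint[3] = (-13.3298, 3.5717) + 8.5 * (-0.9397, -0.3420) = (-13.3298 + -7.9874, 3.5717 + -2.9072) = (-21.3172, 0.6645)
link 3: phi[3] = 165 + 0 + 35 + 130 = 330 deg
  cos(330 deg) = 0.8660, sin(330 deg) = -0.5000
  joint[4] = (-21.3172, 0.6645) + 9.6 * (0.8660, -0.5000) = (-21.3172 + 8.3138, 0.6645 + -4.8000) = (-13.0033, -4.1355)
End effector: (-13.0033, -4.1355)

Answer: -13.0033 -4.1355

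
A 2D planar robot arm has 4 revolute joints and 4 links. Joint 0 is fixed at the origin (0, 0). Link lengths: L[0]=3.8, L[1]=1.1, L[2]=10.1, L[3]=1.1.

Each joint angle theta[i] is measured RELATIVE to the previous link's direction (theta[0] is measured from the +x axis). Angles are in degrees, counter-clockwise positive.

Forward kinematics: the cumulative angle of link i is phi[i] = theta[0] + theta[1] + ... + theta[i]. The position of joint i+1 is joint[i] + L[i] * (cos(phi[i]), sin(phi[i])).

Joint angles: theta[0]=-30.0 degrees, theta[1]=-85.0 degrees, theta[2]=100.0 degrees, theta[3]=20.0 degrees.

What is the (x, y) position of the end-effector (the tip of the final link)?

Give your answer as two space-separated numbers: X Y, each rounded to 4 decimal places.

Answer: 13.6777 -5.4151

Derivation:
joint[0] = (0.0000, 0.0000)  (base)
link 0: phi[0] = -30 = -30 deg
  cos(-30 deg) = 0.8660, sin(-30 deg) = -0.5000
  joint[1] = (0.0000, 0.0000) + 3.8 * (0.8660, -0.5000) = (0.0000 + 3.2909, 0.0000 + -1.9000) = (3.2909, -1.9000)
link 1: phi[1] = -30 + -85 = -115 deg
  cos(-115 deg) = -0.4226, sin(-115 deg) = -0.9063
  joint[2] = (3.2909, -1.9000) + 1.1 * (-0.4226, -0.9063) = (3.2909 + -0.4649, -1.9000 + -0.9969) = (2.8260, -2.8969)
link 2: phi[2] = -30 + -85 + 100 = -15 deg
  cos(-15 deg) = 0.9659, sin(-15 deg) = -0.2588
  joint[3] = (2.8260, -2.8969) + 10.1 * (0.9659, -0.2588) = (2.8260 + 9.7559, -2.8969 + -2.6141) = (12.5819, -5.5110)
link 3: phi[3] = -30 + -85 + 100 + 20 = 5 deg
  cos(5 deg) = 0.9962, sin(5 deg) = 0.0872
  joint[4] = (12.5819, -5.5110) + 1.1 * (0.9962, 0.0872) = (12.5819 + 1.0958, -5.5110 + 0.0959) = (13.6777, -5.4151)
End effector: (13.6777, -5.4151)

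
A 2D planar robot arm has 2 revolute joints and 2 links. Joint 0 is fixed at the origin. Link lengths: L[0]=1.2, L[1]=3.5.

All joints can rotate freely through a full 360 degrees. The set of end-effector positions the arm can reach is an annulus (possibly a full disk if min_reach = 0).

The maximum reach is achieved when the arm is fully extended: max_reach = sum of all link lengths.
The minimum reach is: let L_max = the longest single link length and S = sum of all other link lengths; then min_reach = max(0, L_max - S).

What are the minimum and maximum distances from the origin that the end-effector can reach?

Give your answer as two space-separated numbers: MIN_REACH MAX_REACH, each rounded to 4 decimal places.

Answer: 2.3000 4.7000

Derivation:
Link lengths: [1.2, 3.5]
max_reach = 1.2 + 3.5 = 4.7
L_max = max([1.2, 3.5]) = 3.5
S (sum of others) = 4.7 - 3.5 = 1.2
min_reach = max(0, 3.5 - 1.2) = max(0, 2.3) = 2.3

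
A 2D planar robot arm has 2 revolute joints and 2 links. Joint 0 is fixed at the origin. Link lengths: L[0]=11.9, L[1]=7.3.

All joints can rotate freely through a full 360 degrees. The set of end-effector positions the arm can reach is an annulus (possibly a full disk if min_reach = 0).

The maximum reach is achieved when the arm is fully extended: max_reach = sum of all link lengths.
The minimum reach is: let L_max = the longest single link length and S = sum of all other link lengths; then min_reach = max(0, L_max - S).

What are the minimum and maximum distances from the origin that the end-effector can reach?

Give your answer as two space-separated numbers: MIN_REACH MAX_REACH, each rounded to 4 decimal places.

Link lengths: [11.9, 7.3]
max_reach = 11.9 + 7.3 = 19.2
L_max = max([11.9, 7.3]) = 11.9
S (sum of others) = 19.2 - 11.9 = 7.3
min_reach = max(0, 11.9 - 7.3) = max(0, 4.6) = 4.6

Answer: 4.6000 19.2000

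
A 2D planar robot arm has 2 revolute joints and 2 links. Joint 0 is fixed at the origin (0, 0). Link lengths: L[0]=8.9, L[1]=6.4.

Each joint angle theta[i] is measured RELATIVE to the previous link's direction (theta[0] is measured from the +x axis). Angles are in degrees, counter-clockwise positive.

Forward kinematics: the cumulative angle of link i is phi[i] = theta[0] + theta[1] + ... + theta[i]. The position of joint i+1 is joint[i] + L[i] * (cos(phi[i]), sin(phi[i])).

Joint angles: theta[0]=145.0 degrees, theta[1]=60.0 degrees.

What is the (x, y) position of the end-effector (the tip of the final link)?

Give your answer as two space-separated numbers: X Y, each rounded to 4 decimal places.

joint[0] = (0.0000, 0.0000)  (base)
link 0: phi[0] = 145 = 145 deg
  cos(145 deg) = -0.8192, sin(145 deg) = 0.5736
  joint[1] = (0.0000, 0.0000) + 8.9 * (-0.8192, 0.5736) = (0.0000 + -7.2905, 0.0000 + 5.1048) = (-7.2905, 5.1048)
link 1: phi[1] = 145 + 60 = 205 deg
  cos(205 deg) = -0.9063, sin(205 deg) = -0.4226
  joint[2] = (-7.2905, 5.1048) + 6.4 * (-0.9063, -0.4226) = (-7.2905 + -5.8004, 5.1048 + -2.7048) = (-13.0908, 2.4001)
End effector: (-13.0908, 2.4001)

Answer: -13.0908 2.4001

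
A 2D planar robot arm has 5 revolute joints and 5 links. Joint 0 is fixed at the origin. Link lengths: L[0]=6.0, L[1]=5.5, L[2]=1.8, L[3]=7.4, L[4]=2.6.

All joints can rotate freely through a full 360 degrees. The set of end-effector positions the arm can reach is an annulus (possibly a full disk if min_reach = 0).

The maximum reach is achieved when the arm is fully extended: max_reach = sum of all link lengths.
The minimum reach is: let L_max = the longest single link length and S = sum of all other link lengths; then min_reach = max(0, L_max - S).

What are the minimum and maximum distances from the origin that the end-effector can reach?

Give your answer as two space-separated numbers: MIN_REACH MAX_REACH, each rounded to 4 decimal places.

Link lengths: [6.0, 5.5, 1.8, 7.4, 2.6]
max_reach = 6 + 5.5 + 1.8 + 7.4 + 2.6 = 23.3
L_max = max([6.0, 5.5, 1.8, 7.4, 2.6]) = 7.4
S (sum of others) = 23.3 - 7.4 = 15.9
min_reach = max(0, 7.4 - 15.9) = max(0, -8.5) = 0

Answer: 0.0000 23.3000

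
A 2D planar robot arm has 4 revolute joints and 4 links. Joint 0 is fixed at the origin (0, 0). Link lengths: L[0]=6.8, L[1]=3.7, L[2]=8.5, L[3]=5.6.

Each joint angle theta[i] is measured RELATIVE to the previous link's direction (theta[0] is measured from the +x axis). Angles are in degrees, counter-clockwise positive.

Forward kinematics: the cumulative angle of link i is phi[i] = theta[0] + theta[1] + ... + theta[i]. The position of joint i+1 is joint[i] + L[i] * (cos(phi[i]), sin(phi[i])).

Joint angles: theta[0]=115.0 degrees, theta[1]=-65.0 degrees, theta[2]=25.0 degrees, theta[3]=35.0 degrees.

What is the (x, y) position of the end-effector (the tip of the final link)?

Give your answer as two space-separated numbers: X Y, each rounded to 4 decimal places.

joint[0] = (0.0000, 0.0000)  (base)
link 0: phi[0] = 115 = 115 deg
  cos(115 deg) = -0.4226, sin(115 deg) = 0.9063
  joint[1] = (0.0000, 0.0000) + 6.8 * (-0.4226, 0.9063) = (0.0000 + -2.8738, 0.0000 + 6.1629) = (-2.8738, 6.1629)
link 1: phi[1] = 115 + -65 = 50 deg
  cos(50 deg) = 0.6428, sin(50 deg) = 0.7660
  joint[2] = (-2.8738, 6.1629) + 3.7 * (0.6428, 0.7660) = (-2.8738 + 2.3783, 6.1629 + 2.8344) = (-0.4955, 8.9973)
link 2: phi[2] = 115 + -65 + 25 = 75 deg
  cos(75 deg) = 0.2588, sin(75 deg) = 0.9659
  joint[3] = (-0.4955, 8.9973) + 8.5 * (0.2588, 0.9659) = (-0.4955 + 2.2000, 8.9973 + 8.2104) = (1.7045, 17.2076)
link 3: phi[3] = 115 + -65 + 25 + 35 = 110 deg
  cos(110 deg) = -0.3420, sin(110 deg) = 0.9397
  joint[4] = (1.7045, 17.2076) + 5.6 * (-0.3420, 0.9397) = (1.7045 + -1.9153, 17.2076 + 5.2623) = (-0.2108, 22.4699)
End effector: (-0.2108, 22.4699)

Answer: -0.2108 22.4699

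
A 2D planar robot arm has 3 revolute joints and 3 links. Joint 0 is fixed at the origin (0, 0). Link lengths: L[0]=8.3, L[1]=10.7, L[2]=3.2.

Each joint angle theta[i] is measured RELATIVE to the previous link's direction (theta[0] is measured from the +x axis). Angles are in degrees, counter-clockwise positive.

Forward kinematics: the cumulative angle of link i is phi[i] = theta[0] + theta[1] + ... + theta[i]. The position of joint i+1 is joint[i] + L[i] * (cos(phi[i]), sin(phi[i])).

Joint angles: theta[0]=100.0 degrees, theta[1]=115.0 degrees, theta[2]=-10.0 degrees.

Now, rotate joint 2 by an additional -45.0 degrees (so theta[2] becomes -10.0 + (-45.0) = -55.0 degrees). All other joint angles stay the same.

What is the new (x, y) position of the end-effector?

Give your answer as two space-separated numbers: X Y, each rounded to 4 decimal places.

joint[0] = (0.0000, 0.0000)  (base)
link 0: phi[0] = 100 = 100 deg
  cos(100 deg) = -0.1736, sin(100 deg) = 0.9848
  joint[1] = (0.0000, 0.0000) + 8.3 * (-0.1736, 0.9848) = (0.0000 + -1.4413, 0.0000 + 8.1739) = (-1.4413, 8.1739)
link 1: phi[1] = 100 + 115 = 215 deg
  cos(215 deg) = -0.8192, sin(215 deg) = -0.5736
  joint[2] = (-1.4413, 8.1739) + 10.7 * (-0.8192, -0.5736) = (-1.4413 + -8.7649, 8.1739 + -6.1373) = (-10.2062, 2.0366)
link 2: phi[2] = 100 + 115 + -55 = 160 deg
  cos(160 deg) = -0.9397, sin(160 deg) = 0.3420
  joint[3] = (-10.2062, 2.0366) + 3.2 * (-0.9397, 0.3420) = (-10.2062 + -3.0070, 2.0366 + 1.0945) = (-13.2132, 3.1311)
End effector: (-13.2132, 3.1311)

Answer: -13.2132 3.1311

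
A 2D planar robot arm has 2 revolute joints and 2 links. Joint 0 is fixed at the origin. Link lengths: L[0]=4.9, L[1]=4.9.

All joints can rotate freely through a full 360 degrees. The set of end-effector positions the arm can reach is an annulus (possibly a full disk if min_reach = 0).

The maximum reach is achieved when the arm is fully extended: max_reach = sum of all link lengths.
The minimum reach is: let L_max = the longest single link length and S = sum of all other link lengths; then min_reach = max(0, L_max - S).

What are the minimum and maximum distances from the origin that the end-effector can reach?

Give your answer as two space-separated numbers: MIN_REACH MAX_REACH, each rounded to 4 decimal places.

Answer: 0.0000 9.8000

Derivation:
Link lengths: [4.9, 4.9]
max_reach = 4.9 + 4.9 = 9.8
L_max = max([4.9, 4.9]) = 4.9
S (sum of others) = 9.8 - 4.9 = 4.9
min_reach = max(0, 4.9 - 4.9) = max(0, 0) = 0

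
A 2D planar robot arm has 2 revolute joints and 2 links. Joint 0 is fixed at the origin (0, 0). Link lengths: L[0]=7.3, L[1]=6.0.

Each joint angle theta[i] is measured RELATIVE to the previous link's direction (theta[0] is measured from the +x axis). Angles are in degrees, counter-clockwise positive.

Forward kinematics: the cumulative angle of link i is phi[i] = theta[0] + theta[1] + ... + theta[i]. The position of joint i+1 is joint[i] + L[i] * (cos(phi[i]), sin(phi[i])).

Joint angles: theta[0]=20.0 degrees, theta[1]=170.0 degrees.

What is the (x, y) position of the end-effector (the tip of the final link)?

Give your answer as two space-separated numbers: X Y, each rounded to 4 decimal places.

Answer: 0.9509 1.4549

Derivation:
joint[0] = (0.0000, 0.0000)  (base)
link 0: phi[0] = 20 = 20 deg
  cos(20 deg) = 0.9397, sin(20 deg) = 0.3420
  joint[1] = (0.0000, 0.0000) + 7.3 * (0.9397, 0.3420) = (0.0000 + 6.8598, 0.0000 + 2.4967) = (6.8598, 2.4967)
link 1: phi[1] = 20 + 170 = 190 deg
  cos(190 deg) = -0.9848, sin(190 deg) = -0.1736
  joint[2] = (6.8598, 2.4967) + 6 * (-0.9848, -0.1736) = (6.8598 + -5.9088, 2.4967 + -1.0419) = (0.9509, 1.4549)
End effector: (0.9509, 1.4549)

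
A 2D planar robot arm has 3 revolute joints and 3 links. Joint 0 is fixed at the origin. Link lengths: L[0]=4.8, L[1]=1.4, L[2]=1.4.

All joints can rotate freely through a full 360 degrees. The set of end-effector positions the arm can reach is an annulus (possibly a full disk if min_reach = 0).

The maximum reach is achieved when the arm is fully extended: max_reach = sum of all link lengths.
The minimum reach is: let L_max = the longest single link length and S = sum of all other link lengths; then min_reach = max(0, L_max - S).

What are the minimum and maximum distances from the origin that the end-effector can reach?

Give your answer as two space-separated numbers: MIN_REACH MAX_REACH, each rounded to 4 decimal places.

Answer: 2.0000 7.6000

Derivation:
Link lengths: [4.8, 1.4, 1.4]
max_reach = 4.8 + 1.4 + 1.4 = 7.6
L_max = max([4.8, 1.4, 1.4]) = 4.8
S (sum of others) = 7.6 - 4.8 = 2.8
min_reach = max(0, 4.8 - 2.8) = max(0, 2) = 2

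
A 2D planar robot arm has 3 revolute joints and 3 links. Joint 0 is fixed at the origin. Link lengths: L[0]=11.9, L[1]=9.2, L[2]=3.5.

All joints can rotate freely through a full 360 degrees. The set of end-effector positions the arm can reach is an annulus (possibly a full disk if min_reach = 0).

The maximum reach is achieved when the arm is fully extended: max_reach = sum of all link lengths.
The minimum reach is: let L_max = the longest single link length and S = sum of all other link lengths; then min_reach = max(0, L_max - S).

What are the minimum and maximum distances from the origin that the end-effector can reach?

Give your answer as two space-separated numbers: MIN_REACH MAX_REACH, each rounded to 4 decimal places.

Answer: 0.0000 24.6000

Derivation:
Link lengths: [11.9, 9.2, 3.5]
max_reach = 11.9 + 9.2 + 3.5 = 24.6
L_max = max([11.9, 9.2, 3.5]) = 11.9
S (sum of others) = 24.6 - 11.9 = 12.7
min_reach = max(0, 11.9 - 12.7) = max(0, -0.8) = 0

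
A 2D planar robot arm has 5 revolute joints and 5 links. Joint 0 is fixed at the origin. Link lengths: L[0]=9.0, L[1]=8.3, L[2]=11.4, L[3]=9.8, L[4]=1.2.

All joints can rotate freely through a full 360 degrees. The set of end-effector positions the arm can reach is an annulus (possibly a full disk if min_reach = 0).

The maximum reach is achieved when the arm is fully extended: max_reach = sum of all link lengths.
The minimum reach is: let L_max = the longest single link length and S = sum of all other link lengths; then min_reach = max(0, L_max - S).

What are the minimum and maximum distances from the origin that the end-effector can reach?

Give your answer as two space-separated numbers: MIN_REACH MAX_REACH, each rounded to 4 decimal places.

Link lengths: [9.0, 8.3, 11.4, 9.8, 1.2]
max_reach = 9 + 8.3 + 11.4 + 9.8 + 1.2 = 39.7
L_max = max([9.0, 8.3, 11.4, 9.8, 1.2]) = 11.4
S (sum of others) = 39.7 - 11.4 = 28.3
min_reach = max(0, 11.4 - 28.3) = max(0, -16.9) = 0

Answer: 0.0000 39.7000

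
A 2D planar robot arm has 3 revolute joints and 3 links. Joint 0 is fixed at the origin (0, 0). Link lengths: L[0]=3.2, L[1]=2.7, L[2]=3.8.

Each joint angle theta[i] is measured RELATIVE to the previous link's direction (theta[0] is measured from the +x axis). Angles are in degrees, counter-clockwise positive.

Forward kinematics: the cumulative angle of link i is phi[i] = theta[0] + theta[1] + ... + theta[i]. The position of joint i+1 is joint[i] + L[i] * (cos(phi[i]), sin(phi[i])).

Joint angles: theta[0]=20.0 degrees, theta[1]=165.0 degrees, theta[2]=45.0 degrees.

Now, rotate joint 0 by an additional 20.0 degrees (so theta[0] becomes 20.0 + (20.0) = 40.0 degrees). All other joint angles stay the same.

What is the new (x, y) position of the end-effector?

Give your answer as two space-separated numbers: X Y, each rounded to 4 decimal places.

joint[0] = (0.0000, 0.0000)  (base)
link 0: phi[0] = 40 = 40 deg
  cos(40 deg) = 0.7660, sin(40 deg) = 0.6428
  joint[1] = (0.0000, 0.0000) + 3.2 * (0.7660, 0.6428) = (0.0000 + 2.4513, 0.0000 + 2.0569) = (2.4513, 2.0569)
link 1: phi[1] = 40 + 165 = 205 deg
  cos(205 deg) = -0.9063, sin(205 deg) = -0.4226
  joint[2] = (2.4513, 2.0569) + 2.7 * (-0.9063, -0.4226) = (2.4513 + -2.4470, 2.0569 + -1.1411) = (0.0043, 0.9159)
link 2: phi[2] = 40 + 165 + 45 = 250 deg
  cos(250 deg) = -0.3420, sin(250 deg) = -0.9397
  joint[3] = (0.0043, 0.9159) + 3.8 * (-0.3420, -0.9397) = (0.0043 + -1.2997, 0.9159 + -3.5708) = (-1.2954, -2.6550)
End effector: (-1.2954, -2.6550)

Answer: -1.2954 -2.6550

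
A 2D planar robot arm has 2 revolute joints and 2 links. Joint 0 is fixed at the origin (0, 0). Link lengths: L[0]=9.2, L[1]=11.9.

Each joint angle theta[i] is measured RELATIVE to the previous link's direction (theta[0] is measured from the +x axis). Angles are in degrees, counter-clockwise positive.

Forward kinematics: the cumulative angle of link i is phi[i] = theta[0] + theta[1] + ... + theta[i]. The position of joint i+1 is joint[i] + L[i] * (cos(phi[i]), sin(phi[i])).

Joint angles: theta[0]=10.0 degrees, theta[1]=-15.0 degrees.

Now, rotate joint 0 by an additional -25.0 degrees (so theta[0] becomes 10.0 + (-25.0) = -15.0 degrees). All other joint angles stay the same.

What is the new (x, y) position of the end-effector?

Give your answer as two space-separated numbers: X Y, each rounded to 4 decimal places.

joint[0] = (0.0000, 0.0000)  (base)
link 0: phi[0] = -15 = -15 deg
  cos(-15 deg) = 0.9659, sin(-15 deg) = -0.2588
  joint[1] = (0.0000, 0.0000) + 9.2 * (0.9659, -0.2588) = (0.0000 + 8.8865, 0.0000 + -2.3811) = (8.8865, -2.3811)
link 1: phi[1] = -15 + -15 = -30 deg
  cos(-30 deg) = 0.8660, sin(-30 deg) = -0.5000
  joint[2] = (8.8865, -2.3811) + 11.9 * (0.8660, -0.5000) = (8.8865 + 10.3057, -2.3811 + -5.9500) = (19.1922, -8.3311)
End effector: (19.1922, -8.3311)

Answer: 19.1922 -8.3311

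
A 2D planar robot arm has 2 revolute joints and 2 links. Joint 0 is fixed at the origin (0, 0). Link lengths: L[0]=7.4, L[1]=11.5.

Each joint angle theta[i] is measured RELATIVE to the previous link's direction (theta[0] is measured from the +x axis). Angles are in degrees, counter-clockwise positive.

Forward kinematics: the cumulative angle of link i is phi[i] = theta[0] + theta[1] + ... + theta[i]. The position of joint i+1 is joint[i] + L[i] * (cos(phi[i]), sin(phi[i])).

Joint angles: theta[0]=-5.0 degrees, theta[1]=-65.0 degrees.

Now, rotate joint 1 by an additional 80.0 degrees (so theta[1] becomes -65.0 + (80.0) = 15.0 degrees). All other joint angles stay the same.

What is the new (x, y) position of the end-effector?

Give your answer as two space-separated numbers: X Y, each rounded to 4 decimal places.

Answer: 18.6971 1.3520

Derivation:
joint[0] = (0.0000, 0.0000)  (base)
link 0: phi[0] = -5 = -5 deg
  cos(-5 deg) = 0.9962, sin(-5 deg) = -0.0872
  joint[1] = (0.0000, 0.0000) + 7.4 * (0.9962, -0.0872) = (0.0000 + 7.3718, 0.0000 + -0.6450) = (7.3718, -0.6450)
link 1: phi[1] = -5 + 15 = 10 deg
  cos(10 deg) = 0.9848, sin(10 deg) = 0.1736
  joint[2] = (7.3718, -0.6450) + 11.5 * (0.9848, 0.1736) = (7.3718 + 11.3253, -0.6450 + 1.9970) = (18.6971, 1.3520)
End effector: (18.6971, 1.3520)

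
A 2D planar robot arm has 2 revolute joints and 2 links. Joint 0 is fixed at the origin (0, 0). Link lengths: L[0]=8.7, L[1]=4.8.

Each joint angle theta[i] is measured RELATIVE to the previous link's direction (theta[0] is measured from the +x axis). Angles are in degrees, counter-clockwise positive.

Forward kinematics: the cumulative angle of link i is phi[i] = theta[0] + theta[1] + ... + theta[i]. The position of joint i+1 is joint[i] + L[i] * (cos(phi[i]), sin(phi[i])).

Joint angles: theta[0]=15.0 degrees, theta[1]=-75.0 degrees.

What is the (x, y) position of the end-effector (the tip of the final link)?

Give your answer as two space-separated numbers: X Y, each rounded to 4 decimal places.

Answer: 10.8036 -1.9052

Derivation:
joint[0] = (0.0000, 0.0000)  (base)
link 0: phi[0] = 15 = 15 deg
  cos(15 deg) = 0.9659, sin(15 deg) = 0.2588
  joint[1] = (0.0000, 0.0000) + 8.7 * (0.9659, 0.2588) = (0.0000 + 8.4036, 0.0000 + 2.2517) = (8.4036, 2.2517)
link 1: phi[1] = 15 + -75 = -60 deg
  cos(-60 deg) = 0.5000, sin(-60 deg) = -0.8660
  joint[2] = (8.4036, 2.2517) + 4.8 * (0.5000, -0.8660) = (8.4036 + 2.4000, 2.2517 + -4.1569) = (10.8036, -1.9052)
End effector: (10.8036, -1.9052)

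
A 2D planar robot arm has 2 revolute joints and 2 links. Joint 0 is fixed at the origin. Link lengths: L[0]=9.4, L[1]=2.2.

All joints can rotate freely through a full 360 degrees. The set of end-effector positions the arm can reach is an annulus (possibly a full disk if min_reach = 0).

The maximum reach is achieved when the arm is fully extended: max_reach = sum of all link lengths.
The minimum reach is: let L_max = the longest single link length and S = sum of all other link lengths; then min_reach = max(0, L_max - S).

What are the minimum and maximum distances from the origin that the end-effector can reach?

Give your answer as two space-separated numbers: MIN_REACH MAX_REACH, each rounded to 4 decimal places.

Answer: 7.2000 11.6000

Derivation:
Link lengths: [9.4, 2.2]
max_reach = 9.4 + 2.2 = 11.6
L_max = max([9.4, 2.2]) = 9.4
S (sum of others) = 11.6 - 9.4 = 2.2
min_reach = max(0, 9.4 - 2.2) = max(0, 7.2) = 7.2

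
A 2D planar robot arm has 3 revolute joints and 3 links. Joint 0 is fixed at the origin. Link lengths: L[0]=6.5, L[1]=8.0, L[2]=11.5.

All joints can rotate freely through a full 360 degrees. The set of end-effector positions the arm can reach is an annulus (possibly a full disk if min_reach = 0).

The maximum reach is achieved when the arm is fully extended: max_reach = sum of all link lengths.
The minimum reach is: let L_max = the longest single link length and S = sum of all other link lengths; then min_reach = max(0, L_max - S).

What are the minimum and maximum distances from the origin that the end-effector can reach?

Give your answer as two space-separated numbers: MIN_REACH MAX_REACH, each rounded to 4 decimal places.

Answer: 0.0000 26.0000

Derivation:
Link lengths: [6.5, 8.0, 11.5]
max_reach = 6.5 + 8 + 11.5 = 26
L_max = max([6.5, 8.0, 11.5]) = 11.5
S (sum of others) = 26 - 11.5 = 14.5
min_reach = max(0, 11.5 - 14.5) = max(0, -3) = 0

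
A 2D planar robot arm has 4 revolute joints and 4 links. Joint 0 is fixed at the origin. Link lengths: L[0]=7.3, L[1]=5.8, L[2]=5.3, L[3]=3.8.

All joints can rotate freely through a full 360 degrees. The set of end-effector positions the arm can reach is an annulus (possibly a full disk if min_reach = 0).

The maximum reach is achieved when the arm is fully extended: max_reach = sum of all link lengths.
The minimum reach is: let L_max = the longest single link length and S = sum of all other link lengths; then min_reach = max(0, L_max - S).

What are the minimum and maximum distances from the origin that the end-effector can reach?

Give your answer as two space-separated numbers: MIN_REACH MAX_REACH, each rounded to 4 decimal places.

Answer: 0.0000 22.2000

Derivation:
Link lengths: [7.3, 5.8, 5.3, 3.8]
max_reach = 7.3 + 5.8 + 5.3 + 3.8 = 22.2
L_max = max([7.3, 5.8, 5.3, 3.8]) = 7.3
S (sum of others) = 22.2 - 7.3 = 14.9
min_reach = max(0, 7.3 - 14.9) = max(0, -7.6) = 0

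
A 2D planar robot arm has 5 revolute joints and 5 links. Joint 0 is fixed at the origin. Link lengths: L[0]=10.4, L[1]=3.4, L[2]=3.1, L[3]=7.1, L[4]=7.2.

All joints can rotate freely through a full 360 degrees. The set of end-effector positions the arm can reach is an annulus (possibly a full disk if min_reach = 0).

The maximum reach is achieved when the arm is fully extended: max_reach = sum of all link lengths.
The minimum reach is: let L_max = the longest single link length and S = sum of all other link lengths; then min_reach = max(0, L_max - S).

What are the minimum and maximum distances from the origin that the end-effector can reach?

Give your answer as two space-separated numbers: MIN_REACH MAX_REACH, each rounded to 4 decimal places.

Answer: 0.0000 31.2000

Derivation:
Link lengths: [10.4, 3.4, 3.1, 7.1, 7.2]
max_reach = 10.4 + 3.4 + 3.1 + 7.1 + 7.2 = 31.2
L_max = max([10.4, 3.4, 3.1, 7.1, 7.2]) = 10.4
S (sum of others) = 31.2 - 10.4 = 20.8
min_reach = max(0, 10.4 - 20.8) = max(0, -10.4) = 0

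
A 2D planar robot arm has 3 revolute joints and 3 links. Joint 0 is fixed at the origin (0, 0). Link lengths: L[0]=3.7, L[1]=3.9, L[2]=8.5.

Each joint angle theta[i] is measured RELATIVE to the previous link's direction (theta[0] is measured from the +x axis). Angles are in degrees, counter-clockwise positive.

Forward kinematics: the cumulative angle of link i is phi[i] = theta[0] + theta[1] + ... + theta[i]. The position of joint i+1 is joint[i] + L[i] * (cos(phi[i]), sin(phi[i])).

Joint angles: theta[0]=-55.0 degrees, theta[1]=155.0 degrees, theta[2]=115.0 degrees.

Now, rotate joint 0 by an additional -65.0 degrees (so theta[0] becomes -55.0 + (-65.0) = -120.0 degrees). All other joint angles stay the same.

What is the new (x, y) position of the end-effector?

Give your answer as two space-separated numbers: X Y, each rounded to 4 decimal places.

Answer: -6.0165 3.2827

Derivation:
joint[0] = (0.0000, 0.0000)  (base)
link 0: phi[0] = -120 = -120 deg
  cos(-120 deg) = -0.5000, sin(-120 deg) = -0.8660
  joint[1] = (0.0000, 0.0000) + 3.7 * (-0.5000, -0.8660) = (0.0000 + -1.8500, 0.0000 + -3.2043) = (-1.8500, -3.2043)
link 1: phi[1] = -120 + 155 = 35 deg
  cos(35 deg) = 0.8192, sin(35 deg) = 0.5736
  joint[2] = (-1.8500, -3.2043) + 3.9 * (0.8192, 0.5736) = (-1.8500 + 3.1947, -3.2043 + 2.2369) = (1.3447, -0.9673)
link 2: phi[2] = -120 + 155 + 115 = 150 deg
  cos(150 deg) = -0.8660, sin(150 deg) = 0.5000
  joint[3] = (1.3447, -0.9673) + 8.5 * (-0.8660, 0.5000) = (1.3447 + -7.3612, -0.9673 + 4.2500) = (-6.0165, 3.2827)
End effector: (-6.0165, 3.2827)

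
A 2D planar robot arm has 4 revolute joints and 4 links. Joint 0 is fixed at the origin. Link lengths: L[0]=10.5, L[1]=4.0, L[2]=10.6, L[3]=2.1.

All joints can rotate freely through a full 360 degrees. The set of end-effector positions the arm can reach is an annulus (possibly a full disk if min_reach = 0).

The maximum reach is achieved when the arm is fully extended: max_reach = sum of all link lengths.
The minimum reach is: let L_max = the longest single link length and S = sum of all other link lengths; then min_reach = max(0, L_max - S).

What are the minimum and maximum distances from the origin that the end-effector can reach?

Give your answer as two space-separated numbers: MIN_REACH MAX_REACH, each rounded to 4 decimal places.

Answer: 0.0000 27.2000

Derivation:
Link lengths: [10.5, 4.0, 10.6, 2.1]
max_reach = 10.5 + 4 + 10.6 + 2.1 = 27.2
L_max = max([10.5, 4.0, 10.6, 2.1]) = 10.6
S (sum of others) = 27.2 - 10.6 = 16.6
min_reach = max(0, 10.6 - 16.6) = max(0, -6) = 0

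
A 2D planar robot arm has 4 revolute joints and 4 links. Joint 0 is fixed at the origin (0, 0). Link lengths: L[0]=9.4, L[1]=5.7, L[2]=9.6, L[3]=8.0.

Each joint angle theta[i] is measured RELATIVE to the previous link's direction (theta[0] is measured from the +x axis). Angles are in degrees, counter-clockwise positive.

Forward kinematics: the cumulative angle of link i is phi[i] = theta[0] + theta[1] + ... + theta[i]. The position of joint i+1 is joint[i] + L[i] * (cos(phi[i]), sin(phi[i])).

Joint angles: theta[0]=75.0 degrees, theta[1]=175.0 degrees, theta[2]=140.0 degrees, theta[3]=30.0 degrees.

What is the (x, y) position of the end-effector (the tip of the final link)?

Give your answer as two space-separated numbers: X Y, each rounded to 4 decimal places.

joint[0] = (0.0000, 0.0000)  (base)
link 0: phi[0] = 75 = 75 deg
  cos(75 deg) = 0.2588, sin(75 deg) = 0.9659
  joint[1] = (0.0000, 0.0000) + 9.4 * (0.2588, 0.9659) = (0.0000 + 2.4329, 0.0000 + 9.0797) = (2.4329, 9.0797)
link 1: phi[1] = 75 + 175 = 250 deg
  cos(250 deg) = -0.3420, sin(250 deg) = -0.9397
  joint[2] = (2.4329, 9.0797) + 5.7 * (-0.3420, -0.9397) = (2.4329 + -1.9495, 9.0797 + -5.3562) = (0.4834, 3.7235)
link 2: phi[2] = 75 + 175 + 140 = 390 deg
  cos(390 deg) = 0.8660, sin(390 deg) = 0.5000
  joint[3] = (0.4834, 3.7235) + 9.6 * (0.8660, 0.5000) = (0.4834 + 8.3138, 3.7235 + 4.8000) = (8.7972, 8.5235)
link 3: phi[3] = 75 + 175 + 140 + 30 = 420 deg
  cos(420 deg) = 0.5000, sin(420 deg) = 0.8660
  joint[4] = (8.7972, 8.5235) + 8 * (0.5000, 0.8660) = (8.7972 + 4.0000, 8.5235 + 6.9282) = (12.7972, 15.4517)
End effector: (12.7972, 15.4517)

Answer: 12.7972 15.4517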